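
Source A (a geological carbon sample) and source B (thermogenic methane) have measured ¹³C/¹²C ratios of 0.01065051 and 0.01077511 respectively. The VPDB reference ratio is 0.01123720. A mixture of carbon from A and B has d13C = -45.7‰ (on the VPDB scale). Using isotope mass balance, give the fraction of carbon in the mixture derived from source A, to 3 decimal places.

δ_A = (0.01065051/0.01123720 − 1)×1000 = (0.947790 − 1)×1000 = -52.210‰
δ_B = (0.01077511/0.01123720 − 1)×1000 = (0.958879 − 1)×1000 = -41.121‰
f_A = (δ_mix − δ_B)/(δ_A − δ_B) = (-45.7 − (-41.121))/(-52.210 − (-41.121))
f_A = -4.579 / -11.088 = 0.4129

0.413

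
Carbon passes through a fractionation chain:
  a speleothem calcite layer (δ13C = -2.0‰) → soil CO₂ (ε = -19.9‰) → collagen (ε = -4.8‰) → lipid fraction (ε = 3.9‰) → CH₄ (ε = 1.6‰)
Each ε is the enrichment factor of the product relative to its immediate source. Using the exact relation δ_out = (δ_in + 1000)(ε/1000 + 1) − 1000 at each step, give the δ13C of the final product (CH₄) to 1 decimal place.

-21.2‰

step 1: δ = (-2.00 + 1000)·(-19.9/1000 + 1) − 1000 = -21.86‰
step 2: δ = (-21.86 + 1000)·(-4.8/1000 + 1) − 1000 = -26.56‰
step 3: δ = (-26.56 + 1000)·(3.9/1000 + 1) − 1000 = -22.76‰
step 4: δ = (-22.76 + 1000)·(1.6/1000 + 1) − 1000 = -21.20‰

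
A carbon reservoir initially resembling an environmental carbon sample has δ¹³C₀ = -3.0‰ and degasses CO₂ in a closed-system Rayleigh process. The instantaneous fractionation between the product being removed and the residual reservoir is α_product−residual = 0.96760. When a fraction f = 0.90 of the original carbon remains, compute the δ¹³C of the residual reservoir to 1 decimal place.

0.4‰

Rayleigh residual: δ_res = (δ₀ + 1000)·f^(α−1) − 1000
α − 1 = -0.03240
f^(α−1) = 0.90^(-0.03240) = 1.003420
δ_res = (-3.0 + 1000) × 1.003420 − 1000 = 1000.409 − 1000 = 0.41‰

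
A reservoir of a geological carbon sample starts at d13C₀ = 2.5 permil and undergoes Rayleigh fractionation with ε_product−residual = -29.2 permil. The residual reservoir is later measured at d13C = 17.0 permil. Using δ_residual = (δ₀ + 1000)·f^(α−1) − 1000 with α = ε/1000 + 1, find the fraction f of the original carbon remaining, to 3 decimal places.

α − 1 = ε/1000 = -0.0292
(δ_res + 1000)/(δ₀ + 1000) = (17.0 + 1000)/(2.5 + 1000) = 1017.0/1002.5 = 1.014464
f = 1.014464^(1/-0.0292) = exp(ln(1.014464)/-0.0292) = exp(0.01436/-0.0292)
f = exp(-0.4918) = 0.6115

0.612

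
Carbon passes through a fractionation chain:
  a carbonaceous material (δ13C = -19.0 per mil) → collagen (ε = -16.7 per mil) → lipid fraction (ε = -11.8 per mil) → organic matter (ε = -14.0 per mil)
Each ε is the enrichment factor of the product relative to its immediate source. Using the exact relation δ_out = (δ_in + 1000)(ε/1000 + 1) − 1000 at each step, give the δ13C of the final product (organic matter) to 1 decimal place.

-60.1 per mil

step 1: δ = (-19.00 + 1000)·(-16.7/1000 + 1) − 1000 = -35.38 per mil
step 2: δ = (-35.38 + 1000)·(-11.8/1000 + 1) − 1000 = -46.77 per mil
step 3: δ = (-46.77 + 1000)·(-14.0/1000 + 1) − 1000 = -60.11 per mil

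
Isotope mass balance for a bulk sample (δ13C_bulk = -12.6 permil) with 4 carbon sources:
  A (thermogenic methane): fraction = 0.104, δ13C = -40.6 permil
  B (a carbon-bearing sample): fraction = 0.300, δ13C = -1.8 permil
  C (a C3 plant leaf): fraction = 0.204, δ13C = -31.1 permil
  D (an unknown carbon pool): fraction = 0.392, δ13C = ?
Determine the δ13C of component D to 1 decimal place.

Isotope mass balance: δ_bulk = Σ fᵢ·δᵢ.
-12.6 = 0.104×(-40.6) + 0.300×(-1.8) + 0.204×(-31.1) + 0.392×δ_D
0.392·δ_D = -12.6 − (-11.107) = -1.493
δ_D = -1.493 / 0.392 = -3.81 permil

-3.8 permil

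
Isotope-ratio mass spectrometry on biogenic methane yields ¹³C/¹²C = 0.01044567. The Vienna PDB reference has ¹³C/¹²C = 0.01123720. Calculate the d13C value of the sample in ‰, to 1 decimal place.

d13C = (R_sample / R_standard − 1) × 1000
R_sample / R_standard = 0.01044567 / 0.01123720 = 0.929562
d13C = (0.929562 − 1) × 1000 = -70.44‰

-70.4‰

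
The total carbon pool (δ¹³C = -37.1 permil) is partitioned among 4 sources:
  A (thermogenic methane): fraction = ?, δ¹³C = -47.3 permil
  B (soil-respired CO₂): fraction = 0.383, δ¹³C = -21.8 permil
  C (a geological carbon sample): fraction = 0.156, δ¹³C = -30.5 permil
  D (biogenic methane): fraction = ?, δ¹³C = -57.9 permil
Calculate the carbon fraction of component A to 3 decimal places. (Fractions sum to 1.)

Let f_A and f_D be the unknown fractions; fractions sum to 1 so f_A + f_D = 0.461.
Mass balance: Σ fᵢ·δᵢ = δ_bulk ⇒ f_A·(-47.3) + f_D·(-57.9) = -37.1 − (-13.107) = -23.993
Substitute f_D = 0.461 − f_A:
f_A·(-47.3 − -57.9) = -23.993 − 0.461×(-57.9) = 2.699
f_A = 2.699 / 10.6 = 0.2547

0.255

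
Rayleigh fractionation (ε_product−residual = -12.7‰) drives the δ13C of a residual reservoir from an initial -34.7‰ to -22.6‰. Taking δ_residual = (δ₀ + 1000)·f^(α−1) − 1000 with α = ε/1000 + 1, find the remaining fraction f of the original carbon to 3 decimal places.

0.375

α − 1 = ε/1000 = -0.0127
(δ_res + 1000)/(δ₀ + 1000) = (-22.6 + 1000)/(-34.7 + 1000) = 977.4/965.3 = 1.012535
f = 1.012535^(1/-0.0127) = exp(ln(1.012535)/-0.0127) = exp(0.01246/-0.0127)
f = exp(-0.9809) = 0.3750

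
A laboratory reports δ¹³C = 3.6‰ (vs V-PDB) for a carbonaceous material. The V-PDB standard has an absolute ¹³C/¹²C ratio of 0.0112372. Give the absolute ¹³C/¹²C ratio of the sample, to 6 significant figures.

0.0112777

R_sample = R_standard × (δ¹³C/1000 + 1)
R_sample = 0.0112372 × (3.6/1000 + 1) = 0.0112372 × 1.003600
R_sample = 0.0112777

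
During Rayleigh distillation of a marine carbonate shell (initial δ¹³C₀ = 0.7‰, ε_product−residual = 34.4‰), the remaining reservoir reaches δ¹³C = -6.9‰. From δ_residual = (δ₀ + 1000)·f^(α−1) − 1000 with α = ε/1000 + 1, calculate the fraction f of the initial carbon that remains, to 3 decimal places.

0.801

α − 1 = ε/1000 = 0.0344
(δ_res + 1000)/(δ₀ + 1000) = (-6.9 + 1000)/(0.7 + 1000) = 993.1/1000.7 = 0.992405
f = 0.992405^(1/0.0344) = exp(ln(0.992405)/0.0344) = exp(-0.00762/0.0344)
f = exp(-0.2216) = 0.8012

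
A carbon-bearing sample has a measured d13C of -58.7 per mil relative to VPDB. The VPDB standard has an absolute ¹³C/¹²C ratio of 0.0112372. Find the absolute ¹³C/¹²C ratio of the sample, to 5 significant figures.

R_sample = R_standard × (d13C/1000 + 1)
R_sample = 0.0112372 × (-58.7/1000 + 1) = 0.0112372 × 0.941300
R_sample = 0.0105776

0.010578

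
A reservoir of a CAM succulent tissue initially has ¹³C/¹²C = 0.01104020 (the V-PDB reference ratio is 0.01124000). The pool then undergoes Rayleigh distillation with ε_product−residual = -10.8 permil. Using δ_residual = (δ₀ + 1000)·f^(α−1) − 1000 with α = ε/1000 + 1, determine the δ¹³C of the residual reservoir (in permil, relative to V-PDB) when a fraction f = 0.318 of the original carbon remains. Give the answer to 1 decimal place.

-5.5 permil

δ₀ = (0.01104020/0.01124000 − 1)×1000 = (0.982224 − 1)×1000 = -17.776 permil
α − 1 = ε/1000 = -0.0108
f^(α−1) = 0.318^(-0.0108) = 1.012450
δ_res = (-17.776 + 1000) × 1.012450 − 1000 = 994.453 − 1000 = -5.55 permil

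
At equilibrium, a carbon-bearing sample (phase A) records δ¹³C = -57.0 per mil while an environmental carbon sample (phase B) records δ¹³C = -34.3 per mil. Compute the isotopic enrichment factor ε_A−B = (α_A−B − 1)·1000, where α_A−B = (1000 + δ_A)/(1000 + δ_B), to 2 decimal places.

α_A−B = (1000 + -57.0) / (1000 + -34.3) = 943.0 / 965.7 = 0.976494
ε_A−B = (0.976494 − 1) × 1000 = -23.506 per mil
(The approximation ε ≈ δ_A − δ_B would give -22.7 per mil.)

-23.51 per mil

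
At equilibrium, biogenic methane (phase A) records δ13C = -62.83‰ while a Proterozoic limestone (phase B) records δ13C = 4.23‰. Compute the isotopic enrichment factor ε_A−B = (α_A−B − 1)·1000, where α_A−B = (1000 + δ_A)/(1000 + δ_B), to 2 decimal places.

α_A−B = (1000 + -62.83) / (1000 + 4.23) = 937.17 / 1004.23 = 0.933222
ε_A−B = (0.933222 − 1) × 1000 = -66.778‰
(The approximation ε ≈ δ_A − δ_B would give -67.06‰.)

-66.78‰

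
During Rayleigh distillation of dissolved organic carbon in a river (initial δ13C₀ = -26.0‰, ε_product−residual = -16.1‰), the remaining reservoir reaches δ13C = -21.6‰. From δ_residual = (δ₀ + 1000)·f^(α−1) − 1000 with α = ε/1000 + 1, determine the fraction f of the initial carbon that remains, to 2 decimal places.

0.76

α − 1 = ε/1000 = -0.0161
(δ_res + 1000)/(δ₀ + 1000) = (-21.6 + 1000)/(-26.0 + 1000) = 978.4/974.0 = 1.004517
f = 1.004517^(1/-0.0161) = exp(ln(1.004517)/-0.0161) = exp(0.00451/-0.0161)
f = exp(-0.2800) = 0.7558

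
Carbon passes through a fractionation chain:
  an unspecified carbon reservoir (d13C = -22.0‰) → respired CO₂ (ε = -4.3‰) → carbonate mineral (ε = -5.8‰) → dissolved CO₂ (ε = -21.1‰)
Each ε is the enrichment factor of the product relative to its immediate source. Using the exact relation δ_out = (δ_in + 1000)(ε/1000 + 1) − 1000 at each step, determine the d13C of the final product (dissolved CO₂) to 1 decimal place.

-52.3‰

step 1: δ = (-22.00 + 1000)·(-4.3/1000 + 1) − 1000 = -26.21‰
step 2: δ = (-26.21 + 1000)·(-5.8/1000 + 1) − 1000 = -31.85‰
step 3: δ = (-31.85 + 1000)·(-21.1/1000 + 1) − 1000 = -52.28‰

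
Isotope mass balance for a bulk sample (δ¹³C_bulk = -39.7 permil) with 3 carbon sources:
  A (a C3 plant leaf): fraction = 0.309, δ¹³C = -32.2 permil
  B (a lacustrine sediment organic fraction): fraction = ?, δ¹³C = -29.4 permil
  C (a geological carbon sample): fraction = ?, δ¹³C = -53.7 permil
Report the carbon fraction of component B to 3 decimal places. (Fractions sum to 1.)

Let f_B and f_C be the unknown fractions; fractions sum to 1 so f_B + f_C = 0.691.
Mass balance: Σ fᵢ·δᵢ = δ_bulk ⇒ f_B·(-29.4) + f_C·(-53.7) = -39.7 − (-9.950) = -29.750
Substitute f_C = 0.691 − f_B:
f_B·(-29.4 − -53.7) = -29.750 − 0.691×(-53.7) = 7.356
f_B = 7.356 / 24.3 = 0.3027

0.303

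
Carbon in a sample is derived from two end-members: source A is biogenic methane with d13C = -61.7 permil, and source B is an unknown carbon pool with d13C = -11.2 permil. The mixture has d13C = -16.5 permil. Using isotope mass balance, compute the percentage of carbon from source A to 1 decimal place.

δ_mix = f_A·δ_A + (1 − f_A)·δ_B  ⇒  f_A = (δ_mix − δ_B)/(δ_A − δ_B)
f_A = (-16.5 − (-11.2)) / (-61.7 − (-11.2))
f_A = -5.3 / -50.5 = 0.1050

10.5%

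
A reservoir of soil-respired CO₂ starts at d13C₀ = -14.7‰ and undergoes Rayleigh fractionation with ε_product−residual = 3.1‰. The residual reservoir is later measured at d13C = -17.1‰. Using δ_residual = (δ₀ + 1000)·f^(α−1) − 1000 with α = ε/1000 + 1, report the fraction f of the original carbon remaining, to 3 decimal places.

α − 1 = ε/1000 = 0.0031
(δ_res + 1000)/(δ₀ + 1000) = (-17.1 + 1000)/(-14.7 + 1000) = 982.9/985.3 = 0.997564
f = 0.997564^(1/0.0031) = exp(ln(0.997564)/0.0031) = exp(-0.00244/0.0031)
f = exp(-0.7867) = 0.4553

0.455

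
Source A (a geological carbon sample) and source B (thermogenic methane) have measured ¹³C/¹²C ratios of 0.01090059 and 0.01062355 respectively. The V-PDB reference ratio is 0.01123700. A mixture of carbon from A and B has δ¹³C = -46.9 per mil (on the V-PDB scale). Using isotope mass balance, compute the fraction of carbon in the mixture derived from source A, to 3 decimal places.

0.312

δ_A = (0.01090059/0.01123700 − 1)×1000 = (0.970062 − 1)×1000 = -29.938 per mil
δ_B = (0.01062355/0.01123700 − 1)×1000 = (0.945408 − 1)×1000 = -54.592 per mil
f_A = (δ_mix − δ_B)/(δ_A − δ_B) = (-46.9 − (-54.592))/(-29.938 − (-54.592))
f_A = 7.692 / 24.654 = 0.3120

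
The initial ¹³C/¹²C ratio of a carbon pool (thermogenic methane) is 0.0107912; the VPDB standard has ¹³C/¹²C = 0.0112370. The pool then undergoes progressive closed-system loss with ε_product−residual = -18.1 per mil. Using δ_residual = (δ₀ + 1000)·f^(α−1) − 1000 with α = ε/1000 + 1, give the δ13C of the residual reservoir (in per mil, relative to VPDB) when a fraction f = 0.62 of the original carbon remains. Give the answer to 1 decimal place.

δ₀ = (0.0107912/0.0112370 − 1)×1000 = (0.960327 − 1)×1000 = -39.673 per mil
α − 1 = ε/1000 = -0.0181
f^(α−1) = 0.62^(-0.0181) = 1.008690
δ_res = (-39.673 + 1000) × 1.008690 − 1000 = 968.673 − 1000 = -31.33 per mil

-31.3 per mil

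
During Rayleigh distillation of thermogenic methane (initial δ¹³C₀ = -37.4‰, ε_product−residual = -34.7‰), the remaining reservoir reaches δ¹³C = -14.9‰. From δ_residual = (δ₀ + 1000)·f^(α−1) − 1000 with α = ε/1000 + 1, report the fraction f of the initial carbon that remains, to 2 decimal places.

0.51

α − 1 = ε/1000 = -0.0347
(δ_res + 1000)/(δ₀ + 1000) = (-14.9 + 1000)/(-37.4 + 1000) = 985.1/962.6 = 1.023374
f = 1.023374^(1/-0.0347) = exp(ln(1.023374)/-0.0347) = exp(0.02311/-0.0347)
f = exp(-0.6659) = 0.5138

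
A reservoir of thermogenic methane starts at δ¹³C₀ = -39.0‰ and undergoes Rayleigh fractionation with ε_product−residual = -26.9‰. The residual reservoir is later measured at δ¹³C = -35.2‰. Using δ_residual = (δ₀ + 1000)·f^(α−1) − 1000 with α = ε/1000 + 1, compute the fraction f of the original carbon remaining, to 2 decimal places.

0.86

α − 1 = ε/1000 = -0.0269
(δ_res + 1000)/(δ₀ + 1000) = (-35.2 + 1000)/(-39.0 + 1000) = 964.8/961.0 = 1.003954
f = 1.003954^(1/-0.0269) = exp(ln(1.003954)/-0.0269) = exp(0.00395/-0.0269)
f = exp(-0.1467) = 0.8635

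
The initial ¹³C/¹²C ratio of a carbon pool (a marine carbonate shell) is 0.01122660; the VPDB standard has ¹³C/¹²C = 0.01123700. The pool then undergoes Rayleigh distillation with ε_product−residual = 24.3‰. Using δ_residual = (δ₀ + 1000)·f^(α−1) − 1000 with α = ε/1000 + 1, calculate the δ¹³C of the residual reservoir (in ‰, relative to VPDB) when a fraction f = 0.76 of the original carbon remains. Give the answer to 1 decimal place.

-7.6‰

δ₀ = (0.01122660/0.01123700 − 1)×1000 = (0.999074 − 1)×1000 = -0.926‰
α − 1 = ε/1000 = 0.0243
f^(α−1) = 0.76^(0.0243) = 0.993353
δ_res = (-0.926 + 1000) × 0.993353 − 1000 = 992.434 − 1000 = -7.57‰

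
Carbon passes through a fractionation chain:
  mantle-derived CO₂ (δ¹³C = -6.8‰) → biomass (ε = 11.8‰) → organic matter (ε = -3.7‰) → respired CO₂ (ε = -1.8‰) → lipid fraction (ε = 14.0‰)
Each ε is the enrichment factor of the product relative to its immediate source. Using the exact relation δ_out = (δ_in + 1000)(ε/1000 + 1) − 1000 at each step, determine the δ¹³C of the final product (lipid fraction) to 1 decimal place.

13.4‰

step 1: δ = (-6.80 + 1000)·(11.8/1000 + 1) − 1000 = 4.92‰
step 2: δ = (4.92 + 1000)·(-3.7/1000 + 1) − 1000 = 1.20‰
step 3: δ = (1.20 + 1000)·(-1.8/1000 + 1) − 1000 = -0.60‰
step 4: δ = (-0.60 + 1000)·(14.0/1000 + 1) − 1000 = 13.39‰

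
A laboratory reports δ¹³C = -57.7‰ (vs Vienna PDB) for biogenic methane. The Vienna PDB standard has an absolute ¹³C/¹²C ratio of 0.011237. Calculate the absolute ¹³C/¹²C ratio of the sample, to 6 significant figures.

R_sample = R_standard × (δ¹³C/1000 + 1)
R_sample = 0.011237 × (-57.7/1000 + 1) = 0.011237 × 0.942300
R_sample = 0.0105886

0.0105886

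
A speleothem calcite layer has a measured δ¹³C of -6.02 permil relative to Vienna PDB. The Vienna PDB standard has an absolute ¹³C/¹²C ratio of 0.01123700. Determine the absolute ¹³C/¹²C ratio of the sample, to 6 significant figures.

0.0111694

R_sample = R_standard × (δ¹³C/1000 + 1)
R_sample = 0.01123700 × (-6.02/1000 + 1) = 0.01123700 × 0.993980
R_sample = 0.0111694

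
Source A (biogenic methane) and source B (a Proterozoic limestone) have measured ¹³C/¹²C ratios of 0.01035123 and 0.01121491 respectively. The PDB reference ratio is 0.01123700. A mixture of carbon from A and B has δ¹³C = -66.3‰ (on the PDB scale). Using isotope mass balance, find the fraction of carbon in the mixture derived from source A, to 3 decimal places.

0.837

δ_A = (0.01035123/0.01123700 − 1)×1000 = (0.921174 − 1)×1000 = -78.826‰
δ_B = (0.01121491/0.01123700 − 1)×1000 = (0.998034 − 1)×1000 = -1.966‰
f_A = (δ_mix − δ_B)/(δ_A − δ_B) = (-66.3 − (-1.966))/(-78.826 − (-1.966))
f_A = -64.334 / -76.860 = 0.8370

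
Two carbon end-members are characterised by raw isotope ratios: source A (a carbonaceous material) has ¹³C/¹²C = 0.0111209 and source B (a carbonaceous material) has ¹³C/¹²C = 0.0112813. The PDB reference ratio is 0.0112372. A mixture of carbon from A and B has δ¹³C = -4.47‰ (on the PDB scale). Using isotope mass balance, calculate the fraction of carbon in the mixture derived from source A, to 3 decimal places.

0.588

δ_A = (0.0111209/0.0112372 − 1)×1000 = (0.989650 − 1)×1000 = -10.350‰
δ_B = (0.0112813/0.0112372 − 1)×1000 = (1.003924 − 1)×1000 = 3.924‰
f_A = (δ_mix − δ_B)/(δ_A − δ_B) = (-4.47 − (3.924))/(-10.350 − (3.924))
f_A = -8.394 / -14.274 = 0.5881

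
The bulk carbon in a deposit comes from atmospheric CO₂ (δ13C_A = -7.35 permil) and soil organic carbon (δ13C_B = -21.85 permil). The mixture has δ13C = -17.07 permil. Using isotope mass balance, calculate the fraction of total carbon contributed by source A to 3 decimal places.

0.330

δ_mix = f_A·δ_A + (1 − f_A)·δ_B  ⇒  f_A = (δ_mix − δ_B)/(δ_A − δ_B)
f_A = (-17.07 − (-21.85)) / (-7.35 − (-21.85))
f_A = 4.78 / 14.50 = 0.3297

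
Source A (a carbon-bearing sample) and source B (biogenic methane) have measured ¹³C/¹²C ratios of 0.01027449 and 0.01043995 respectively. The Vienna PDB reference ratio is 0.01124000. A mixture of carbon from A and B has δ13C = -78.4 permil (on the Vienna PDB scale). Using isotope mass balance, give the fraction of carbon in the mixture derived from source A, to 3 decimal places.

0.491

δ_A = (0.01027449/0.01124000 − 1)×1000 = (0.914101 − 1)×1000 = -85.899 permil
δ_B = (0.01043995/0.01124000 − 1)×1000 = (0.928821 − 1)×1000 = -71.179 permil
f_A = (δ_mix − δ_B)/(δ_A − δ_B) = (-78.4 − (-71.179))/(-85.899 − (-71.179))
f_A = -7.221 / -14.721 = 0.4905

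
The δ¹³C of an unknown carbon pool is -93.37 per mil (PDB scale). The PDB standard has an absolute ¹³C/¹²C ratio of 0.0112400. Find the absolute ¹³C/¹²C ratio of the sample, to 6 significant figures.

R_sample = R_standard × (δ¹³C/1000 + 1)
R_sample = 0.0112400 × (-93.37/1000 + 1) = 0.0112400 × 0.906630
R_sample = 0.0101905

0.0101905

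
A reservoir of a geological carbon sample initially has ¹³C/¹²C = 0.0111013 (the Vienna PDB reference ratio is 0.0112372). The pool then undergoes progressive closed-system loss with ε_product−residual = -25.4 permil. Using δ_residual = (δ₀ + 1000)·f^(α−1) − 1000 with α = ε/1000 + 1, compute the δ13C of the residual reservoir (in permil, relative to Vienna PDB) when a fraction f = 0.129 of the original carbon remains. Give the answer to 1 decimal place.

40.7 permil

δ₀ = (0.0111013/0.0112372 − 1)×1000 = (0.987906 − 1)×1000 = -12.094 permil
α − 1 = ε/1000 = -0.0254
f^(α−1) = 0.129^(-0.0254) = 1.053394
δ_res = (-12.094 + 1000) × 1.053394 − 1000 = 1040.655 − 1000 = 40.65 permil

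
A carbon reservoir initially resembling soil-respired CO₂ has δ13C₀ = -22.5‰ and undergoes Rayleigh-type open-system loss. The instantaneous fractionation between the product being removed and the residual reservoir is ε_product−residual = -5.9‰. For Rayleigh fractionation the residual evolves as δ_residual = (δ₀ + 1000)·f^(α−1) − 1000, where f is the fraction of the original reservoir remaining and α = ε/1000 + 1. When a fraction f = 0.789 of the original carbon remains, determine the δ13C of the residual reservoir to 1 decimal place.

-21.1‰

Rayleigh residual: δ_res = (δ₀ + 1000)·f^(α−1) − 1000
α = ε/1000 + 1 = 0.99410, so α − 1 = -0.00590
f^(α−1) = 0.789^(-0.00590) = 1.001399
δ_res = (-22.5 + 1000) × 1.001399 − 1000 = 978.868 − 1000 = -21.13‰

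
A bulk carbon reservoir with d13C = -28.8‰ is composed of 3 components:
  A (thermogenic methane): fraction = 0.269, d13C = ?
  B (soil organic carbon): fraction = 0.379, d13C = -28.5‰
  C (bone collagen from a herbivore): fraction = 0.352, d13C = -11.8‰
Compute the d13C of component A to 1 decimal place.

-51.5‰

Isotope mass balance: δ_bulk = Σ fᵢ·δᵢ.
-28.8 = 0.269×δ_A + 0.379×(-28.5) + 0.352×(-11.8)
0.269·δ_A = -28.8 − (-14.955) = -13.845
δ_A = -13.845 / 0.269 = -51.47‰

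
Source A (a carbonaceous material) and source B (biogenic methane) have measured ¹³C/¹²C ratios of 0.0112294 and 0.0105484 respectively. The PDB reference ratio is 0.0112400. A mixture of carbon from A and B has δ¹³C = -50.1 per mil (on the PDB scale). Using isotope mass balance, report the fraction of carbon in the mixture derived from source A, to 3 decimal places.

δ_A = (0.0112294/0.0112400 − 1)×1000 = (0.999057 − 1)×1000 = -0.943 per mil
δ_B = (0.0105484/0.0112400 − 1)×1000 = (0.938470 − 1)×1000 = -61.530 per mil
f_A = (δ_mix − δ_B)/(δ_A − δ_B) = (-50.1 − (-61.530))/(-0.943 − (-61.530))
f_A = 11.430 / 60.587 = 0.1887

0.189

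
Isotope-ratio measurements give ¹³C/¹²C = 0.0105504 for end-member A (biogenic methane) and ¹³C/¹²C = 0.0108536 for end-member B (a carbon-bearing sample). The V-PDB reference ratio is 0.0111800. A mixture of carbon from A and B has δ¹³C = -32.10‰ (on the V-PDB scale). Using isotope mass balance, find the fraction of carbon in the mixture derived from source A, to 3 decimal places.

δ_A = (0.0105504/0.0111800 − 1)×1000 = (0.943685 − 1)×1000 = -56.315‰
δ_B = (0.0108536/0.0111800 − 1)×1000 = (0.970805 − 1)×1000 = -29.195‰
f_A = (δ_mix − δ_B)/(δ_A − δ_B) = (-32.10 − (-29.195))/(-56.315 − (-29.195))
f_A = -2.905 / -27.120 = 0.1071

0.107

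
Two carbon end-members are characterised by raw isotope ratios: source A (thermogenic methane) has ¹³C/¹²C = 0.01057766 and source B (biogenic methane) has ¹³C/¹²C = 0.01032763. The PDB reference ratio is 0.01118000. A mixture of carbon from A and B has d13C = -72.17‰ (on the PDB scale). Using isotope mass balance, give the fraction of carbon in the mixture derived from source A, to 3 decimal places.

0.182

δ_A = (0.01057766/0.01118000 − 1)×1000 = (0.946123 − 1)×1000 = -53.877‰
δ_B = (0.01032763/0.01118000 − 1)×1000 = (0.923759 − 1)×1000 = -76.241‰
f_A = (δ_mix − δ_B)/(δ_A − δ_B) = (-72.17 − (-76.241))/(-53.877 − (-76.241))
f_A = 4.071 / 22.364 = 0.1820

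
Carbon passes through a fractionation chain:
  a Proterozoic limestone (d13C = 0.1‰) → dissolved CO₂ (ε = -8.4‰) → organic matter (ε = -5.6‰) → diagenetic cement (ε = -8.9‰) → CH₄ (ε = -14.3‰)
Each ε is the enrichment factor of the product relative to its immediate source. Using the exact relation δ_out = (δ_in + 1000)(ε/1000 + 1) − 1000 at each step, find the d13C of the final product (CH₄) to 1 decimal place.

step 1: δ = (0.10 + 1000)·(-8.4/1000 + 1) − 1000 = -8.30‰
step 2: δ = (-8.30 + 1000)·(-5.6/1000 + 1) − 1000 = -13.85‰
step 3: δ = (-13.85 + 1000)·(-8.9/1000 + 1) − 1000 = -22.63‰
step 4: δ = (-22.63 + 1000)·(-14.3/1000 + 1) − 1000 = -36.61‰

-36.6‰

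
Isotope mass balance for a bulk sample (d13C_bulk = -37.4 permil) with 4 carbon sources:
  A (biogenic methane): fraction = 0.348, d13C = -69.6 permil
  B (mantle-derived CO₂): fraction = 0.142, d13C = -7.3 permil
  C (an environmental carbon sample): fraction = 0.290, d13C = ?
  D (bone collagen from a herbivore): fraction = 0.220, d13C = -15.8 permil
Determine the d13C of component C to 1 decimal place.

Isotope mass balance: δ_bulk = Σ fᵢ·δᵢ.
-37.4 = 0.348×(-69.6) + 0.142×(-7.3) + 0.290×δ_C + 0.220×(-15.8)
0.290·δ_C = -37.4 − (-28.733) = -8.667
δ_C = -8.667 / 0.290 = -29.88 permil

-29.9 permil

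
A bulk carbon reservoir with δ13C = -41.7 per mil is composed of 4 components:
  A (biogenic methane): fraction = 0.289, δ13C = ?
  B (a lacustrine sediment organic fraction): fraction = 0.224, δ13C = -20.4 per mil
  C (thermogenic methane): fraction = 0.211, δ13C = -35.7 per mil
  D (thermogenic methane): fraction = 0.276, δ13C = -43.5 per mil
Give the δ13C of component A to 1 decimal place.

Isotope mass balance: δ_bulk = Σ fᵢ·δᵢ.
-41.7 = 0.289×δ_A + 0.224×(-20.4) + 0.211×(-35.7) + 0.276×(-43.5)
0.289·δ_A = -41.7 − (-24.108) = -17.592
δ_A = -17.592 / 0.289 = -60.87 per mil

-60.9 per mil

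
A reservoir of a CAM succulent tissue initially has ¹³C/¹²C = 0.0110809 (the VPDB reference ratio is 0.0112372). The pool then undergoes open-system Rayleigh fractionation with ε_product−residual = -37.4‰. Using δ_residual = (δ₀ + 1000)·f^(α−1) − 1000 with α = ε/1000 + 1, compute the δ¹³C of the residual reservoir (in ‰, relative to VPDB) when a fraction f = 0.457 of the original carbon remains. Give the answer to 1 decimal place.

15.4‰

δ₀ = (0.0110809/0.0112372 − 1)×1000 = (0.986091 − 1)×1000 = -13.909‰
α − 1 = ε/1000 = -0.0374
f^(α−1) = 0.457^(-0.0374) = 1.029720
δ_res = (-13.909 + 1000) × 1.029720 − 1000 = 1015.397 − 1000 = 15.40‰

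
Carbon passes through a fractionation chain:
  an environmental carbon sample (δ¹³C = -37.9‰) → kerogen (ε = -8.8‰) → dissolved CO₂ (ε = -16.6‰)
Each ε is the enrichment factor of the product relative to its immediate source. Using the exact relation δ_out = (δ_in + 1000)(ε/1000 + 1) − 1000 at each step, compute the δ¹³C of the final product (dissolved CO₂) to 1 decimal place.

step 1: δ = (-37.90 + 1000)·(-8.8/1000 + 1) − 1000 = -46.37‰
step 2: δ = (-46.37 + 1000)·(-16.6/1000 + 1) − 1000 = -62.20‰

-62.2‰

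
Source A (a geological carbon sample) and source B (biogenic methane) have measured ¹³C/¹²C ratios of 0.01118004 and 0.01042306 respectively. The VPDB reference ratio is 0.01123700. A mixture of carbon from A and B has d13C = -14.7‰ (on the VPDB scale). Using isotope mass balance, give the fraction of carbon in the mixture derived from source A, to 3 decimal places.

0.857

δ_A = (0.01118004/0.01123700 − 1)×1000 = (0.994931 − 1)×1000 = -5.069‰
δ_B = (0.01042306/0.01123700 − 1)×1000 = (0.927566 − 1)×1000 = -72.434‰
f_A = (δ_mix − δ_B)/(δ_A − δ_B) = (-14.7 − (-72.434))/(-5.069 − (-72.434))
f_A = 57.734 / 67.365 = 0.8570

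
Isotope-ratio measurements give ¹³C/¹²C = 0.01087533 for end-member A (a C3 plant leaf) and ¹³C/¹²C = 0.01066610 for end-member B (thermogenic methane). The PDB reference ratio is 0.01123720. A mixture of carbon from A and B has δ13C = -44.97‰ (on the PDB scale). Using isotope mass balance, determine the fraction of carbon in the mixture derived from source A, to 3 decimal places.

δ_A = (0.01087533/0.01123720 − 1)×1000 = (0.967797 − 1)×1000 = -32.203‰
δ_B = (0.01066610/0.01123720 − 1)×1000 = (0.949178 − 1)×1000 = -50.822‰
f_A = (δ_mix − δ_B)/(δ_A − δ_B) = (-44.97 − (-50.822))/(-32.203 − (-50.822))
f_A = 5.852 / 18.619 = 0.3143

0.314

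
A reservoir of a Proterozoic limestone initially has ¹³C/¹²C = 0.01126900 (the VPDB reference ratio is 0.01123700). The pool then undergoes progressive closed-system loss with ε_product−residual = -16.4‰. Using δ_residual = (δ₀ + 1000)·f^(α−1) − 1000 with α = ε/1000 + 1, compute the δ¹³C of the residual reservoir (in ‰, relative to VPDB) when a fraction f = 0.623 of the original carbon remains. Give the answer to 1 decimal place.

10.7‰

δ₀ = (0.01126900/0.01123700 − 1)×1000 = (1.002848 − 1)×1000 = 2.848‰
α − 1 = ε/1000 = -0.0164
f^(α−1) = 0.623^(-0.0164) = 1.007791
δ_res = (2.848 + 1000) × 1.007791 − 1000 = 1010.661 − 1000 = 10.66‰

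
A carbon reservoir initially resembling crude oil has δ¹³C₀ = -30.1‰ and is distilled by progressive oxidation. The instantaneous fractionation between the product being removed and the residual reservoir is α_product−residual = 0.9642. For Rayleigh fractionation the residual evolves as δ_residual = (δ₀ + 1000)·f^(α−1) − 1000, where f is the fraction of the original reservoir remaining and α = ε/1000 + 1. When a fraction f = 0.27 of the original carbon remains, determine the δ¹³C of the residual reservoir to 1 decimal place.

16.4‰

Rayleigh residual: δ_res = (δ₀ + 1000)·f^(α−1) − 1000
α − 1 = -0.03580
f^(α−1) = 0.27^(-0.03580) = 1.047990
δ_res = (-30.1 + 1000) × 1.047990 − 1000 = 1016.446 − 1000 = 16.45‰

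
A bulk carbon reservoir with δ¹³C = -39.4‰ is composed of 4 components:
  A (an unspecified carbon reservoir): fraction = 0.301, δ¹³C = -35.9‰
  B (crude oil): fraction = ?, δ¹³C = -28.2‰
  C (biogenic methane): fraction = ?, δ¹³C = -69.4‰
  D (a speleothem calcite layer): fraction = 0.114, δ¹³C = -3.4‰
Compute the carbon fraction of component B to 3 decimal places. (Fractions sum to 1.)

0.301

Let f_B and f_C be the unknown fractions; fractions sum to 1 so f_B + f_C = 0.585.
Mass balance: Σ fᵢ·δᵢ = δ_bulk ⇒ f_B·(-28.2) + f_C·(-69.4) = -39.4 − (-11.194) = -28.206
Substitute f_C = 0.585 − f_B:
f_B·(-28.2 − -69.4) = -28.206 − 0.585×(-69.4) = 12.393
f_B = 12.393 / 41.2 = 0.3008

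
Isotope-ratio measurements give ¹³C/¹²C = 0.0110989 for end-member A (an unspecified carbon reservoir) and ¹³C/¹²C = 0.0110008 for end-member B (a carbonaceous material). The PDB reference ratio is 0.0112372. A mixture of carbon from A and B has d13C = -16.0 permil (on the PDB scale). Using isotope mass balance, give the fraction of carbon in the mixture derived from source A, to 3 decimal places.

δ_A = (0.0110989/0.0112372 − 1)×1000 = (0.987693 − 1)×1000 = -12.307 permil
δ_B = (0.0110008/0.0112372 − 1)×1000 = (0.978963 − 1)×1000 = -21.037 permil
f_A = (δ_mix − δ_B)/(δ_A − δ_B) = (-16.0 − (-21.037))/(-12.307 − (-21.037))
f_A = 5.037 / 8.730 = 0.5770

0.577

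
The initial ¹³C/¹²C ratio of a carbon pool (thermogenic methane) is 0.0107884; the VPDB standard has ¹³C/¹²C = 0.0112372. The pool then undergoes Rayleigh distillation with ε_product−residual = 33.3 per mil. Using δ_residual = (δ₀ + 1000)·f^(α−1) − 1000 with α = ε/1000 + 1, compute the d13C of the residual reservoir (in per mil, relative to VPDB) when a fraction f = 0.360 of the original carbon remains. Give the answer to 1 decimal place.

δ₀ = (0.0107884/0.0112372 − 1)×1000 = (0.960061 − 1)×1000 = -39.939 per mil
α − 1 = ε/1000 = 0.0333
f^(α−1) = 0.360^(0.0333) = 0.966551
δ_res = (-39.939 + 1000) × 0.966551 − 1000 = 927.948 − 1000 = -72.05 per mil

-72.1 per mil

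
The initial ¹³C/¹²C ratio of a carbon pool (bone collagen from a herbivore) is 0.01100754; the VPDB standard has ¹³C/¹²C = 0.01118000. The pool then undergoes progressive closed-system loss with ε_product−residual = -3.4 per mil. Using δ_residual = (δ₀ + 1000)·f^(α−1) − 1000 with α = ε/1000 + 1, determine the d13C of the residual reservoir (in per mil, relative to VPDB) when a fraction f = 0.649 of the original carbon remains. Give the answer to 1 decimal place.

-14.0 per mil

δ₀ = (0.01100754/0.01118000 − 1)×1000 = (0.984574 − 1)×1000 = -15.426 per mil
α − 1 = ε/1000 = -0.0034
f^(α−1) = 0.649^(-0.0034) = 1.001471
δ_res = (-15.426 + 1000) × 1.001471 − 1000 = 986.023 − 1000 = -13.98 per mil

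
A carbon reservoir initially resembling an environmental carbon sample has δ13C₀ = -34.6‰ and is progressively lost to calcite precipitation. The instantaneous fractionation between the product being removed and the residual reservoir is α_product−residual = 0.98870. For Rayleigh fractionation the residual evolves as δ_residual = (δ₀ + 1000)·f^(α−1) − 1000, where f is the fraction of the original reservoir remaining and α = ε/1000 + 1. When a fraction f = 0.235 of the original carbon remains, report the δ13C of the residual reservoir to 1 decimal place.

Rayleigh residual: δ_res = (δ₀ + 1000)·f^(α−1) − 1000
α − 1 = -0.01130
f^(α−1) = 0.235^(-0.01130) = 1.016499
δ_res = (-34.6 + 1000) × 1.016499 − 1000 = 981.328 − 1000 = -18.67‰

-18.7‰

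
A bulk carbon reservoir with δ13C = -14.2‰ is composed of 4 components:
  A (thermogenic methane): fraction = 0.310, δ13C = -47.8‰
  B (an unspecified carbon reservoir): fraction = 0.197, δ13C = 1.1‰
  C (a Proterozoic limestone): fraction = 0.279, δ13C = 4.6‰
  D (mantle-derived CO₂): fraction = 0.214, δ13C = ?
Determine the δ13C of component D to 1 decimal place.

-4.1‰

Isotope mass balance: δ_bulk = Σ fᵢ·δᵢ.
-14.2 = 0.310×(-47.8) + 0.197×(1.1) + 0.279×(4.6) + 0.214×δ_D
0.214·δ_D = -14.2 − (-13.318) = -0.882
δ_D = -0.882 / 0.214 = -4.12‰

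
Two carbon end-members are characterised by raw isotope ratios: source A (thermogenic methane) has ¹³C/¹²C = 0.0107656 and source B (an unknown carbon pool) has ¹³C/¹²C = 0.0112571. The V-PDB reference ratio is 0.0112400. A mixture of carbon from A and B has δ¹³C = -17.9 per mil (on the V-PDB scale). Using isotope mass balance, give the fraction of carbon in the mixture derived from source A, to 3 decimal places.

δ_A = (0.0107656/0.0112400 − 1)×1000 = (0.957794 − 1)×1000 = -42.206 per mil
δ_B = (0.0112571/0.0112400 − 1)×1000 = (1.001521 − 1)×1000 = 1.521 per mil
f_A = (δ_mix − δ_B)/(δ_A − δ_B) = (-17.9 − (1.521))/(-42.206 − (1.521))
f_A = -19.421 / -43.728 = 0.4441

0.444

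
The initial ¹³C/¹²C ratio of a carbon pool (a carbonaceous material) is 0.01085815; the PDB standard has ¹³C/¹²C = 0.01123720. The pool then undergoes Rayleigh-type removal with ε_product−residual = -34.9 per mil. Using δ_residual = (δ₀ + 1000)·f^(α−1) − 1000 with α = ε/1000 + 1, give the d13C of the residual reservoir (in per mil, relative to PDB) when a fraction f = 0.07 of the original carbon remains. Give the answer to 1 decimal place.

60.2 per mil

δ₀ = (0.01085815/0.01123720 − 1)×1000 = (0.966268 − 1)×1000 = -33.732 per mil
α − 1 = ε/1000 = -0.0349
f^(α−1) = 0.07^(-0.0349) = 1.097251
δ_res = (-33.732 + 1000) × 1.097251 − 1000 = 1060.239 − 1000 = 60.24 per mil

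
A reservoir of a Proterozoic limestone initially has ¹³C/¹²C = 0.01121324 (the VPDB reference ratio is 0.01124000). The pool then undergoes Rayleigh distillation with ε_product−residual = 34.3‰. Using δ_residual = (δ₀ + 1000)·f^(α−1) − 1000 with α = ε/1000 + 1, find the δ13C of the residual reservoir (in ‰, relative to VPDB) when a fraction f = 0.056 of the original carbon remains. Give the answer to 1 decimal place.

-96.3‰

δ₀ = (0.01121324/0.01124000 − 1)×1000 = (0.997619 − 1)×1000 = -2.381‰
α − 1 = ε/1000 = 0.0343
f^(α−1) = 0.056^(0.0343) = 0.905864
δ_res = (-2.381 + 1000) × 0.905864 − 1000 = 903.707 − 1000 = -96.29‰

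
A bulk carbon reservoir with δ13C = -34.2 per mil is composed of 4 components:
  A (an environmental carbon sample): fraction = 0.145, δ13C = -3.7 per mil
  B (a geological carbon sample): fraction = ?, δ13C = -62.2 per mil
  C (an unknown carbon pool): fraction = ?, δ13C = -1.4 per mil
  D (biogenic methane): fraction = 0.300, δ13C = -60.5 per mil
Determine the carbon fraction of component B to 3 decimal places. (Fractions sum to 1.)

0.242

Let f_B and f_C be the unknown fractions; fractions sum to 1 so f_B + f_C = 0.555.
Mass balance: Σ fᵢ·δᵢ = δ_bulk ⇒ f_B·(-62.2) + f_C·(-1.4) = -34.2 − (-18.686) = -15.514
Substitute f_C = 0.555 − f_B:
f_B·(-62.2 − -1.4) = -15.514 − 0.555×(-1.4) = -14.737
f_B = -14.737 / -60.8 = 0.2424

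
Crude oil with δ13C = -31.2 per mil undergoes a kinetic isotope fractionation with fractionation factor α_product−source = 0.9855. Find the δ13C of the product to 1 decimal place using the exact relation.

δ_product = (δ_source + 1000)·α − 1000
δ_product = (-31.2 + 1000) × 0.9855 − 1000
δ_product = 954.752 − 1000 = -45.25 per mil

-45.2 per mil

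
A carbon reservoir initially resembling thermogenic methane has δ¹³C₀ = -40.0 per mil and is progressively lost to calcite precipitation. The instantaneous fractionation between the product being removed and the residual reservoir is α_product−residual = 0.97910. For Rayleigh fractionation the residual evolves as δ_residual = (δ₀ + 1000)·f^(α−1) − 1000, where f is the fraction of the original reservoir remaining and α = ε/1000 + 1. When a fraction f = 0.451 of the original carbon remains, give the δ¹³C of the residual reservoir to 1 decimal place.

Rayleigh residual: δ_res = (δ₀ + 1000)·f^(α−1) − 1000
α − 1 = -0.02090
f^(α−1) = 0.451^(-0.02090) = 1.016782
δ_res = (-40.0 + 1000) × 1.016782 − 1000 = 976.110 − 1000 = -23.89 per mil

-23.9 per mil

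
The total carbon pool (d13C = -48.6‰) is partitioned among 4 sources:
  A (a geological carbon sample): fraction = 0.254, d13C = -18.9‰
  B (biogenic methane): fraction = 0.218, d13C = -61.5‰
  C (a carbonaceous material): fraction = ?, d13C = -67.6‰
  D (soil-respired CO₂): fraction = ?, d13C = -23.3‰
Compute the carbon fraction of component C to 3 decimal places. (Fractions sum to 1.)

Let f_C and f_D be the unknown fractions; fractions sum to 1 so f_C + f_D = 0.528.
Mass balance: Σ fᵢ·δᵢ = δ_bulk ⇒ f_C·(-67.6) + f_D·(-23.3) = -48.6 − (-18.208) = -30.392
Substitute f_D = 0.528 − f_C:
f_C·(-67.6 − -23.3) = -30.392 − 0.528×(-23.3) = -18.090
f_C = -18.090 / -44.3 = 0.4084

0.408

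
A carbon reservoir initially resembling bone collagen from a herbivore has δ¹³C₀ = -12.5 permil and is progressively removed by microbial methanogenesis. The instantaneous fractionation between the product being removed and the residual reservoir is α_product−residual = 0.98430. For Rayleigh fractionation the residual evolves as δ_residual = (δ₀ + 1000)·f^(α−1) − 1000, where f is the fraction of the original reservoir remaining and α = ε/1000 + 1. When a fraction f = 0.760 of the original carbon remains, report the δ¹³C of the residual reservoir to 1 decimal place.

-8.2 permil

Rayleigh residual: δ_res = (δ₀ + 1000)·f^(α−1) − 1000
α − 1 = -0.01570
f^(α−1) = 0.760^(-0.01570) = 1.004318
δ_res = (-12.5 + 1000) × 1.004318 − 1000 = 991.764 − 1000 = -8.24 permil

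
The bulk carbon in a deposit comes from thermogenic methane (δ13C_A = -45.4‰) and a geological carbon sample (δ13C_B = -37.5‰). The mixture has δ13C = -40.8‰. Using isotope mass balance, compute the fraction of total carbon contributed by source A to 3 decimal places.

0.418

δ_mix = f_A·δ_A + (1 − f_A)·δ_B  ⇒  f_A = (δ_mix − δ_B)/(δ_A − δ_B)
f_A = (-40.8 − (-37.5)) / (-45.4 − (-37.5))
f_A = -3.3 / -7.9 = 0.4177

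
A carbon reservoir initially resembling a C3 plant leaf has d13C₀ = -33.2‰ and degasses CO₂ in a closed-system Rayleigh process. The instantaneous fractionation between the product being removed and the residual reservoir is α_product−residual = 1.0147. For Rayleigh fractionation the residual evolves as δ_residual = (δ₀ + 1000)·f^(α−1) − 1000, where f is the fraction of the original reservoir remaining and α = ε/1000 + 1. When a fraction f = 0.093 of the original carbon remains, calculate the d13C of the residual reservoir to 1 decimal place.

-66.4‰

Rayleigh residual: δ_res = (δ₀ + 1000)·f^(α−1) − 1000
α − 1 = 0.01470
f^(α−1) = 0.093^(0.01470) = 0.965688
δ_res = (-33.2 + 1000) × 0.965688 − 1000 = 933.627 − 1000 = -66.37‰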